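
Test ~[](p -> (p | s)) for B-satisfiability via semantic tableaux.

1. ~[](p -> (p | s)), u
2. ~(p -> (p | s)), v   [~[]-rule on 1: fresh world v, uRv]
3. p, v   [~->-rule on 2]
4. ~(p | s), v   [~->-rule on 2]
5. ~p, v   [~|-rule on 4]
6. ~s, v   [~|-rule on 4]
Accessibility: uRu, uRv, vRu, vRv
Branch closes: p and ~p both at v.
Every branch closes; the branch above is one of them.

No, unsatisfiable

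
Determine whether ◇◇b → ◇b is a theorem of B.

No, not valid

Tableau for the negation ¬(◇◇b → ◇b):
1. ¬(◇◇b → ◇b), u
2. ◇◇b, u
3. ¬◇b, u
4. ¬b, u
5. ◇b, v
6. ¬b, v
7. b, w
Accessibility: uRu, uRv, vRu, vRv, vRw, wRv, wRw
The negation has an open branch (countermodel exists).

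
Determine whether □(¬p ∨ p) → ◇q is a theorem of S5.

Not valid

Tableau for the negation ¬(□(¬p ∨ p) → ◇q):
1. ¬(□(¬p ∨ p) → ◇q), u
2. □(¬p ∨ p), u
3. ¬◇q, u
4. ¬p ∨ p, u
5. ¬q, u
6. p, u
Accessibility: uRu
The negation has an open branch (countermodel exists).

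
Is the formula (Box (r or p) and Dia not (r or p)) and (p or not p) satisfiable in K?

1. (Box (r or p) and Dia not (r or p)) and (p or not p), u
2. Box (r or p) and Dia not (r or p), u   [and-rule on 1]
3. p or not p, u   [and-rule on 1]
4. Box (r or p), u   [and-rule on 2]
5. Dia not (r or p), u   [and-rule on 2]
6. not p, u   [or-rule on 3 (branches; this branch)]
7. not (r or p), v   [Dia-rule on 5: fresh world v, uRv]
8. not r, v   [neg-or-rule on 7]
9. not p, v   [neg-or-rule on 7]
10. r or p, v   [Box-rule on 4 via uRv]
11. p, v   [or-rule on 10 (branches; this branch)]
Accessibility: uRv
Branch closes: p and not p both at v.
All branches of the tableau close; one closing branch shown above.

No, unsatisfiable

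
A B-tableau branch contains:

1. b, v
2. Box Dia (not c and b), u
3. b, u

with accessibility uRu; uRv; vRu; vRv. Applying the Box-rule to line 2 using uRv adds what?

Dia (not c and b), v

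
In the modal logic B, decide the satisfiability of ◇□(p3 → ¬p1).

1. ◇□(p3 → ¬p1), u
2. □(p3 → ¬p1), v   [◇-rule on 1: fresh world v, uRv]
3. p3 → ¬p1, u   [□-rule on 2 via vRu]
4. p3 → ¬p1, v   [□-rule on 2 via vRv]
5. ¬p1, u   [→-rule on 3 (branches; this branch)]
6. ¬p1, v   [→-rule on 4 (branches; this branch)]
Accessibility: uRu, uRv, vRu, vRv

Satisfiable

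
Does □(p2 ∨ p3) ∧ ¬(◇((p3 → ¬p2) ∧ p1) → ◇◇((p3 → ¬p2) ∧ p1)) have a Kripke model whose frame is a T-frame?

Unsatisfiable

1. □(p2 ∨ p3) ∧ ¬(◇((p3 → ¬p2) ∧ p1) → ◇◇((p3 → ¬p2) ∧ p1)), w0
2. □(p2 ∨ p3), w0   [∧-rule on 1]
3. ¬(◇((p3 → ¬p2) ∧ p1) → ◇◇((p3 → ¬p2) ∧ p1)), w0   [∧-rule on 1]
4. ◇((p3 → ¬p2) ∧ p1), w0   [¬→-rule on 3]
5. ¬◇◇((p3 → ¬p2) ∧ p1), w0   [¬→-rule on 3]
6. p2 ∨ p3, w0   [□-rule on 2 via w0Rw0]
7. ¬◇((p3 → ¬p2) ∧ p1), w0   [¬◇-rule on 5 via w0Rw0]
8. ¬((p3 → ¬p2) ∧ p1), w0   [¬◇-rule on 7 via w0Rw0]
9. p3, w0   [∨-rule on 6 (branches; this branch)]
10. ¬(p3 → ¬p2), w0   [¬∧-rule on 8 (branches; this branch)]
11. p2, w0   [¬→-rule on 10]
12. (p3 → ¬p2) ∧ p1, w1   [◇-rule on 4: fresh world w1, w0Rw1]
13. p3 → ¬p2, w1   [∧-rule on 12]
14. p1, w1   [∧-rule on 12]
15. p2 ∨ p3, w1   [□-rule on 2 via w0Rw1]
16. ¬◇((p3 → ¬p2) ∧ p1), w1   [¬◇-rule on 5 via w0Rw1]
17. ¬((p3 → ¬p2) ∧ p1), w1   [¬◇-rule on 7 via w0Rw1]
18. ¬p2, w1   [→-rule on 13 (branches; this branch)]
19. p3, w1   [∨-rule on 15 (branches; this branch)]
20. ¬(p3 → ¬p2), w1   [¬∧-rule on 17 (branches; this branch)]
21. p2, w1   [¬→-rule on 20]
Accessibility: w0Rw0, w0Rw1, w1Rw1
Branch closes: p2 and ¬p2 both at w1.
Every branch closes; the branch above is one of them.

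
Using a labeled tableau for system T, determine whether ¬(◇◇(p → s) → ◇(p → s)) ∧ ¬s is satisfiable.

1. ¬(◇◇(p → s) → ◇(p → s)) ∧ ¬s, 0
2. ¬(◇◇(p → s) → ◇(p → s)), 0   [∧-rule on 1]
3. ¬s, 0   [∧-rule on 1]
4. ◇◇(p → s), 0   [¬→-rule on 2]
5. ¬◇(p → s), 0   [¬→-rule on 2]
6. ¬(p → s), 0   [¬◇-rule on 5 via 0R0]
7. p, 0   [¬→-rule on 6]
8. ◇(p → s), 1   [◇-rule on 4: fresh world 1, 0R1]
9. ¬(p → s), 1   [¬◇-rule on 5 via 0R1]
10. p, 1   [¬→-rule on 9]
11. ¬s, 1   [¬→-rule on 9]
12. p → s, 2   [◇-rule on 8: fresh world 2, 1R2]
13. s, 2   [→-rule on 12 (branches; this branch)]
Accessibility: 0R0, 0R1, 1R1, 1R2, 2R2

Satisfiable (open branch found)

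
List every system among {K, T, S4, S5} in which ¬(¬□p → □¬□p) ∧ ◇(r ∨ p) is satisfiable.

S5-tableau for the formula:
1. ¬(¬□p → □¬□p) ∧ ◇(r ∨ p), 0
2. ¬(¬□p → □¬□p), 0
3. ◇(r ∨ p), 0
4. ¬□p, 0
5. ¬□¬□p, 0
6. r ∨ p, 1
7. r, 1
8. ¬p, 2
9. □p, 3
10. p, 0
11. p, 1
12. p, 2
Accessibility: 0R0, 0R1, 0R2, 0R3, 1R0, 1R1, 1R2, 1R3, 2R0, 2R1, 2R2, 2R3, 3R0, 3R1, 3R2, 3R3
Branch closes: p and ¬p both at 2.
Every branch closes (one shown): unsatisfiable in S5.
S4-tableau for the formula:
1. ¬(¬□p → □¬□p) ∧ ◇(r ∨ p), 0
2. ¬(¬□p → □¬□p), 0
3. ◇(r ∨ p), 0
4. ¬□p, 0
5. ¬□¬□p, 0
6. r ∨ p, 1
7. p, 1
8. ¬p, 2
9. □p, 3
10. p, 3
Accessibility: 0R0, 0R1, 0R2, 0R3, 1R1, 2R2, 3R3
Complete open branch: satisfiable in S4, hence also in K, T (this S4-model is also a K-model and a T-model).

K, T, S4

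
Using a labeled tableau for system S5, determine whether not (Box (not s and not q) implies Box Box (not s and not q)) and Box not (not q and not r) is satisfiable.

1. not (Box (not s and not q) implies Box Box (not s and not q)) and Box not (not q and not r), w0
2. not (Box (not s and not q) implies Box Box (not s and not q)), w0
3. Box not (not q and not r), w0
4. Box (not s and not q), w0
5. not Box Box (not s and not q), w0
6. not (not q and not r), w0
7. not s and not q, w0
8. not s, w0
9. not q, w0
10. r, w0
11. not Box (not s and not q), w1
12. not (not q and not r), w1
13. not s and not q, w1
14. not s, w1
15. not q, w1
16. r, w1
17. not (not s and not q), w2
18. not (not q and not r), w2
19. not s and not q, w2
20. not s, w2
21. not q, w2
22. q, w2
Accessibility: w0Rw0, w0Rw1, w0Rw2, w1Rw0, w1Rw1, w1Rw2, w2Rw0, w2Rw1, w2Rw2
Branch closes: q and not q both at w2.
Every branch closes; the branch above is one of them.

Unsatisfiable (every branch closes)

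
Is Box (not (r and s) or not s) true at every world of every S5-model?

Tableau for the negation not Box (not (r and s) or not s):
1. not Box (not (r and s) or not s), w0
2. not (not (r and s) or not s), w1
3. r and s, w1
4. s, w1
5. r, w1
Accessibility: w0Rw0, w0Rw1, w1Rw0, w1Rw1
The negation has an open branch (countermodel exists).

Invalid (countermodel exists)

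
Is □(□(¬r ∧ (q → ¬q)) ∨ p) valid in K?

No, not valid

Tableau for the negation ¬□(□(¬r ∧ (q → ¬q)) ∨ p):
1. ¬□(□(¬r ∧ (q → ¬q)) ∨ p), w0
2. ¬(□(¬r ∧ (q → ¬q)) ∨ p), w1   [¬□-rule on 1: fresh world w1, w0Rw1]
3. ¬□(¬r ∧ (q → ¬q)), w1   [¬∨-rule on 2]
4. ¬p, w1   [¬∨-rule on 2]
5. ¬(¬r ∧ (q → ¬q)), w2   [¬□-rule on 3: fresh world w2, w1Rw2]
6. ¬(q → ¬q), w2   [¬∧-rule on 5 (branches; this branch)]
7. q, w2   [¬→-rule on 6]
Accessibility: w0Rw1, w1Rw2
The negation has an open branch (countermodel exists).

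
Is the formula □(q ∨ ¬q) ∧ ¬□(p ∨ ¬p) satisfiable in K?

1. □(q ∨ ¬q) ∧ ¬□(p ∨ ¬p), u
2. □(q ∨ ¬q), u   [∧-rule on 1]
3. ¬□(p ∨ ¬p), u   [∧-rule on 1]
4. ¬(p ∨ ¬p), v   [¬□-rule on 3: fresh world v, uRv]
5. ¬p, v   [¬∨-rule on 4]
6. p, v   [¬∨-rule on 4]
Accessibility: uRv
Branch closes: p and ¬p both at v.
(One branch shown.) All branches close.

Unsatisfiable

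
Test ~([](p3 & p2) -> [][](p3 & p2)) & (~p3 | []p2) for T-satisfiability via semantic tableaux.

Yes, satisfiable

1. ~([](p3 & p2) -> [][](p3 & p2)) & (~p3 | []p2), u
2. ~([](p3 & p2) -> [][](p3 & p2)), u
3. ~p3 | []p2, u
4. [](p3 & p2), u
5. ~[][](p3 & p2), u
6. p3 & p2, u
7. p3, u
8. p2, u
9. []p2, u
10. ~[](p3 & p2), v
11. p3 & p2, v
12. p3, v
13. p2, v
14. ~(p3 & p2), w
15. ~p2, w
Accessibility: uRu, uRv, vRv, vRw, wRw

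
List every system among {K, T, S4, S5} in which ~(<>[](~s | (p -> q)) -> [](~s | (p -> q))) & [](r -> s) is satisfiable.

K, T, S4

S4-tableau for the formula:
1. ~(<>[](~s | (p -> q)) -> [](~s | (p -> q))) & [](r -> s), u
2. ~(<>[](~s | (p -> q)) -> [](~s | (p -> q))), u
3. [](r -> s), u
4. <>[](~s | (p -> q)), u
5. ~[](~s | (p -> q)), u
6. r -> s, u
7. s, u
8. [](~s | (p -> q)), v
9. r -> s, v
10. ~s | (p -> q), v
11. s, v
12. p -> q, v
13. q, v
14. ~(~s | (p -> q)), w
15. s, w
16. ~(p -> q), w
17. p, w
18. ~q, w
19. r -> s, w
Accessibility: uRu, uRv, uRw, vRv, wRw
Complete open branch: satisfiable in S4, hence also in K, T (this S4-model is also a K-model and a T-model).
S5-tableau for the formula:
1. ~(<>[](~s | (p -> q)) -> [](~s | (p -> q))) & [](r -> s), u
2. ~(<>[](~s | (p -> q)) -> [](~s | (p -> q))), u
3. [](r -> s), u
4. <>[](~s | (p -> q)), u
5. ~[](~s | (p -> q)), u
6. r -> s, u
7. s, u
8. [](~s | (p -> q)), v
9. r -> s, v
10. ~s | (p -> q), u
11. ~s | (p -> q), v
12. s, v
13. p -> q, u
14. p -> q, v
15. q, u
16. q, v
17. ~(~s | (p -> q)), w
18. s, w
19. ~(p -> q), w
20. p, w
21. ~q, w
22. r -> s, w
23. ~s | (p -> q), w
24. p -> q, w
25. q, w
Accessibility: uRu, uRv, uRw, vRu, vRv, vRw, wRu, wRv, wRw
Branch closes: q and ~q both at w.
Every branch closes (one shown): unsatisfiable in S5.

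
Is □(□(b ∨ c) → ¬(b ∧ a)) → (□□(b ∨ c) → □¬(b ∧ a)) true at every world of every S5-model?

Tableau for the negation ¬(□(□(b ∨ c) → ¬(b ∧ a)) → (□□(b ∨ c) → □¬(b ∧ a))):
1. ¬(□(□(b ∨ c) → ¬(b ∧ a)) → (□□(b ∨ c) → □¬(b ∧ a))), w0
2. □(□(b ∨ c) → ¬(b ∧ a)), w0
3. ¬(□□(b ∨ c) → □¬(b ∧ a)), w0
4. □□(b ∨ c), w0
5. ¬□¬(b ∧ a), w0
6. □(b ∨ c) → ¬(b ∧ a), w0
7. □(b ∨ c), w0
8. b ∨ c, w0
9. ¬(b ∧ a), w0
10. c, w0
11. ¬a, w0
12. b ∧ a, w1
13. b, w1
14. a, w1
15. □(b ∨ c) → ¬(b ∧ a), w1
16. □(b ∨ c), w1
17. b ∨ c, w1
18. ¬□(b ∨ c), w1
19. c, w1
20. ¬(b ∨ c), w2
21. ¬b, w2
22. ¬c, w2
23. □(b ∨ c) → ¬(b ∧ a), w2
24. □(b ∨ c), w2
25. b ∨ c, w2
26. ¬(b ∧ a), w2
27. c, w2
Accessibility: w0Rw0, w0Rw1, w0Rw2, w1Rw0, w1Rw1, w1Rw2, w2Rw0, w2Rw1, w2Rw2
Branch closes: c and ¬c both at w2.
All branches of the negation close; one closing branch shown above.

Valid in S5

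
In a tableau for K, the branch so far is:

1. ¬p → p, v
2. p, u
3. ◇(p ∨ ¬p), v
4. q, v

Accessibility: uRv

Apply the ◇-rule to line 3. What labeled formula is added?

a fresh world w with vRw, and p ∨ ¬p at w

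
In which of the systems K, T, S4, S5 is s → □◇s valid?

S4-tableau for the negation ¬(s → □◇s):
1. ¬(s → □◇s), w0
2. s, w0
3. ¬□◇s, w0
4. ¬◇s, w1
5. ¬s, w1
Accessibility: w0Rw0, w0Rw1, w1Rw1
Complete open branch: countermodel on an S4-frame, so not valid in S4, nor in K, T (the same frame is also a K-frame and a T-frame).
S5-tableau for the negation ¬(s → □◇s):
1. ¬(s → □◇s), w0
2. s, w0
3. ¬□◇s, w0
4. ¬◇s, w1
5. ¬s, w0
Accessibility: w0Rw0, w0Rw1, w1Rw0, w1Rw1
Branch closes: s and ¬s both at w0.
Every branch closes (one shown): valid in S5.

S5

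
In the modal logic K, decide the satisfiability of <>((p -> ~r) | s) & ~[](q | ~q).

Unsatisfiable (every branch closes)

1. <>((p -> ~r) | s) & ~[](q | ~q), u
2. <>((p -> ~r) | s), u   [&-rule on 1]
3. ~[](q | ~q), u   [&-rule on 1]
4. (p -> ~r) | s, v   [<>-rule on 2: fresh world v, uRv]
5. p -> ~r, v   [|-rule on 4 (branches; this branch)]
6. ~r, v   [->-rule on 5 (branches; this branch)]
7. ~(q | ~q), w   [~[]-rule on 3: fresh world w, uRw]
8. ~q, w   [~|-rule on 7]
9. q, w   [~|-rule on 7]
Accessibility: uRv, uRw
Branch closes: q and ~q both at w.
Every branch closes; the branch above is one of them.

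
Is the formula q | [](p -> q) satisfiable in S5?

Satisfiable (open branch found)

1. q | [](p -> q), u
2. [](p -> q), u   [|-rule on 1 (branches; this branch)]
3. p -> q, u   [[]-rule on 2 via uRu]
4. q, u   [->-rule on 3 (branches; this branch)]
Accessibility: uRu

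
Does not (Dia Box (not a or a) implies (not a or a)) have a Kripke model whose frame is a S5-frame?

Unsatisfiable

1. not (Dia Box (not a or a) implies (not a or a)), w0
2. Dia Box (not a or a), w0
3. not (not a or a), w0
4. a, w0
5. not a, w0
Accessibility: w0Rw0
Branch closes: a and not a both at w0.
(One branch shown.) All branches close.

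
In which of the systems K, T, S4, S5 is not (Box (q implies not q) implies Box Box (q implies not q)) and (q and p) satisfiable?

K-tableau for the formula:
1. not (Box (q implies not q) implies Box Box (q implies not q)) and (q and p), 0
2. not (Box (q implies not q) implies Box Box (q implies not q)), 0
3. q and p, 0
4. Box (q implies not q), 0
5. not Box Box (q implies not q), 0
6. q, 0
7. p, 0
8. not Box (q implies not q), 1
9. q implies not q, 1
10. not q, 1
11. not (q implies not q), 2
12. q, 2
Accessibility: 0R1, 1R2
Complete open branch: satisfiable in K.
T-tableau for the formula:
1. not (Box (q implies not q) implies Box Box (q implies not q)) and (q and p), 0
2. not (Box (q implies not q) implies Box Box (q implies not q)), 0
3. q and p, 0
4. Box (q implies not q), 0
5. not Box Box (q implies not q), 0
6. q, 0
7. p, 0
8. q implies not q, 0
9. not q, 0
Accessibility: 0R0
Branch closes: q and not q both at 0.
Every branch closes (one shown): unsatisfiable in T, hence also in S4, S5 (every S4/S5-frame is a T-frame).

K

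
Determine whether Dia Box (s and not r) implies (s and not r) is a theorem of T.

Not valid

Tableau for the negation not (Dia Box (s and not r) implies (s and not r)):
1. not (Dia Box (s and not r) implies (s and not r)), w0
2. Dia Box (s and not r), w0
3. not (s and not r), w0
4. r, w0
5. Box (s and not r), w1
6. s and not r, w1
7. s, w1
8. not r, w1
Accessibility: w0Rw0, w0Rw1, w1Rw1
The negation has an open branch (countermodel exists).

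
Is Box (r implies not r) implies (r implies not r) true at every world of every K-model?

Tableau for the negation not (Box (r implies not r) implies (r implies not r)):
1. not (Box (r implies not r) implies (r implies not r)), w0
2. Box (r implies not r), w0
3. not (r implies not r), w0
4. r, w0
The negation has an open branch (countermodel exists).

Not valid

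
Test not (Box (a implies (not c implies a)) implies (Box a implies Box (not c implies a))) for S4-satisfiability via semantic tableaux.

1. not (Box (a implies (not c implies a)) implies (Box a implies Box (not c implies a))), u
2. Box (a implies (not c implies a)), u
3. not (Box a implies Box (not c implies a)), u
4. Box a, u
5. not Box (not c implies a), u
6. a implies (not c implies a), u
7. a, u
8. not c implies a, u
9. not (not c implies a), v
10. not c, v
11. not a, v
12. a implies (not c implies a), v
13. a, v
Accessibility: uRu, uRv, vRv
Branch closes: a and not a both at v.
All branches of the tableau close; one closing branch shown above.

Unsatisfiable (every branch closes)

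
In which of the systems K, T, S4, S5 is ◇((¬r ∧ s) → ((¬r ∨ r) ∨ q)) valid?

T, S4, S5

T-tableau for the negation ¬◇((¬r ∧ s) → ((¬r ∨ r) ∨ q)):
1. ¬◇((¬r ∧ s) → ((¬r ∨ r) ∨ q)), w0
2. ¬((¬r ∧ s) → ((¬r ∨ r) ∨ q)), w0
3. ¬r ∧ s, w0
4. ¬((¬r ∨ r) ∨ q), w0
5. ¬r, w0
6. s, w0
7. ¬(¬r ∨ r), w0
8. ¬q, w0
9. r, w0
Accessibility: w0Rw0
Branch closes: r and ¬r both at w0.
Every branch closes (one shown): valid in T, hence also in S4, S5 (every theorem of T is a theorem of S4 and S5).
K-tableau for the negation ¬◇((¬r ∧ s) → ((¬r ∨ r) ∨ q)):
1. ¬◇((¬r ∧ s) → ((¬r ∨ r) ∨ q)), w0
Complete open branch: countermodel on a K-frame, so not valid in K.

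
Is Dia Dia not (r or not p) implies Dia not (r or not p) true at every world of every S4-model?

Tableau for the negation not (Dia Dia not (r or not p) implies Dia not (r or not p)):
1. not (Dia Dia not (r or not p) implies Dia not (r or not p)), w0
2. Dia Dia not (r or not p), w0   [neg-implies-rule on 1]
3. not Dia not (r or not p), w0   [neg-implies-rule on 1]
4. r or not p, w0   [neg-Dia-rule on 3 via w0Rw0]
5. not p, w0   [or-rule on 4 (branches; this branch)]
6. Dia not (r or not p), w1   [Dia-rule on 2: fresh world w1, w0Rw1]
7. r or not p, w1   [neg-Dia-rule on 3 via w0Rw1]
8. not p, w1   [or-rule on 7 (branches; this branch)]
9. not (r or not p), w2   [Dia-rule on 6: fresh world w2, w1Rw2]
10. not r, w2   [neg-or-rule on 9]
11. p, w2   [neg-or-rule on 9]
12. r or not p, w2   [neg-Dia-rule on 3 via w0Rw2]
13. not p, w2   [or-rule on 12 (branches; this branch)]
Accessibility: w0Rw0, w0Rw1, w0Rw2, w1Rw1, w1Rw2, w2Rw2
Branch closes: p and not p both at w2.
All branches of the negation close; one closing branch shown above.

Valid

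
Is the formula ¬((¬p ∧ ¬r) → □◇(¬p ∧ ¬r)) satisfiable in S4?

1. ¬((¬p ∧ ¬r) → □◇(¬p ∧ ¬r)), u
2. ¬p ∧ ¬r, u
3. ¬□◇(¬p ∧ ¬r), u
4. ¬p, u
5. ¬r, u
6. ¬◇(¬p ∧ ¬r), v
7. ¬(¬p ∧ ¬r), v
8. r, v
Accessibility: uRu, uRv, vRv

Yes, satisfiable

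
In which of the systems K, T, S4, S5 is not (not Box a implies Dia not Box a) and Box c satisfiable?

K

T-tableau for the formula:
1. not (not Box a implies Dia not Box a) and Box c, 0
2. not (not Box a implies Dia not Box a), 0
3. Box c, 0
4. not Box a, 0
5. not Dia not Box a, 0
6. c, 0
7. Box a, 0
8. a, 0
9. not a, 1
10. c, 1
11. Box a, 1
12. a, 1
Accessibility: 0R0, 0R1, 1R1
Branch closes: a and not a both at 1.
Every branch closes (one shown): unsatisfiable in T, hence also in S4, S5 (every S4/S5-frame is a T-frame).
K-tableau for the formula:
1. not (not Box a implies Dia not Box a) and Box c, 0
2. not (not Box a implies Dia not Box a), 0
3. Box c, 0
4. not Box a, 0
5. not Dia not Box a, 0
6. not a, 1
7. c, 1
8. Box a, 1
Accessibility: 0R1
Complete open branch: satisfiable in K.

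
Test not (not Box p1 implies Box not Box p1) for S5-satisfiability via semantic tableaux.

1. not (not Box p1 implies Box not Box p1), 0
2. not Box p1, 0   [neg-implies-rule on 1]
3. not Box not Box p1, 0   [neg-implies-rule on 1]
4. not p1, 1   [neg-Box-rule on 2: fresh world 1, 0R1]
5. Box p1, 2   [neg-Box-rule on 3: fresh world 2, 0R2]
6. p1, 0   [Box-rule on 5 via 2R0]
7. p1, 1   [Box-rule on 5 via 2R1]
Accessibility: 0R0, 0R1, 0R2, 1R0, 1R1, 1R2, 2R0, 2R1, 2R2
Branch closes: p1 and not p1 both at 1.
Every branch closes; the branch above is one of them.

Unsatisfiable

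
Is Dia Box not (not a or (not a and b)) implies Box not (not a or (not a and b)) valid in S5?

Tableau for the negation not (Dia Box not (not a or (not a and b)) implies Box not (not a or (not a and b))):
1. not (Dia Box not (not a or (not a and b)) implies Box not (not a or (not a and b))), w0
2. Dia Box not (not a or (not a and b)), w0   [neg-implies-rule on 1]
3. not Box not (not a or (not a and b)), w0   [neg-implies-rule on 1]
4. Box not (not a or (not a and b)), w1   [Dia-rule on 2: fresh world w1, w0Rw1]
5. not (not a or (not a and b)), w0   [Box-rule on 4 via w1Rw0]
6. a, w0   [neg-or-rule on 5]
7. not (not a and b), w0   [neg-or-rule on 5]
8. not (not a or (not a and b)), w1   [Box-rule on 4 via w1Rw1]
9. a, w1   [neg-or-rule on 8]
10. not (not a and b), w1   [neg-or-rule on 8]
11. not b, w0   [neg-and-rule on 7 (branches; this branch)]
12. not b, w1   [neg-and-rule on 10 (branches; this branch)]
13. not a or (not a and b), w2   [neg-Box-rule on 3: fresh world w2, w0Rw2]
14. not (not a or (not a and b)), w2   [Box-rule on 4 via w1Rw2]
15. a, w2   [neg-or-rule on 14]
16. not (not a and b), w2   [neg-or-rule on 14]
17. not a and b, w2   [or-rule on 13 (branches; this branch)]
18. not a, w2   [and-rule on 17]
19. b, w2   [and-rule on 17]
Accessibility: w0Rw0, w0Rw1, w0Rw2, w1Rw0, w1Rw1, w1Rw2, w2Rw0, w2Rw1, w2Rw2
Branch closes: a and not a both at w2.
Every branch of the negation's tableau closes; the branch above is one of them.

Valid in S5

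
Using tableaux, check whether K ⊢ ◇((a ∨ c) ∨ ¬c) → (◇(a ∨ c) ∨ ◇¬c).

Tableau for the negation ¬(◇((a ∨ c) ∨ ¬c) → (◇(a ∨ c) ∨ ◇¬c)):
1. ¬(◇((a ∨ c) ∨ ¬c) → (◇(a ∨ c) ∨ ◇¬c)), w0
2. ◇((a ∨ c) ∨ ¬c), w0   [¬→-rule on 1]
3. ¬(◇(a ∨ c) ∨ ◇¬c), w0   [¬→-rule on 1]
4. ¬◇(a ∨ c), w0   [¬∨-rule on 3]
5. ¬◇¬c, w0   [¬∨-rule on 3]
6. (a ∨ c) ∨ ¬c, w1   [◇-rule on 2: fresh world w1, w0Rw1]
7. ¬(a ∨ c), w1   [¬◇-rule on 4 via w0Rw1]
8. ¬a, w1   [¬∨-rule on 7]
9. ¬c, w1   [¬∨-rule on 7]
10. c, w1   [¬◇-rule on 5 via w0Rw1]
Accessibility: w0Rw1
Branch closes: c and ¬c both at w1.
All branches of the negation close; one closing branch shown above.

Valid in K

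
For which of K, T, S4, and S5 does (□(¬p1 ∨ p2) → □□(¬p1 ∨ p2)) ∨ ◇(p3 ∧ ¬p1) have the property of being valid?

T-tableau for the negation ¬((□(¬p1 ∨ p2) → □□(¬p1 ∨ p2)) ∨ ◇(p3 ∧ ¬p1)):
1. ¬((□(¬p1 ∨ p2) → □□(¬p1 ∨ p2)) ∨ ◇(p3 ∧ ¬p1)), w0
2. ¬(□(¬p1 ∨ p2) → □□(¬p1 ∨ p2)), w0
3. ¬◇(p3 ∧ ¬p1), w0
4. □(¬p1 ∨ p2), w0
5. ¬□□(¬p1 ∨ p2), w0
6. ¬(p3 ∧ ¬p1), w0
7. ¬p1 ∨ p2, w0
8. p1, w0
9. p2, w0
10. ¬□(¬p1 ∨ p2), w1
11. ¬(p3 ∧ ¬p1), w1
12. ¬p1 ∨ p2, w1
13. p1, w1
14. p2, w1
15. ¬(¬p1 ∨ p2), w2
16. p1, w2
17. ¬p2, w2
Accessibility: w0Rw0, w0Rw1, w1Rw1, w1Rw2, w2Rw2
Complete open branch: countermodel on a T-frame, so not valid in T, nor in K (the same frame is also a K-frame).
S4-tableau for the negation ¬((□(¬p1 ∨ p2) → □□(¬p1 ∨ p2)) ∨ ◇(p3 ∧ ¬p1)):
1. ¬((□(¬p1 ∨ p2) → □□(¬p1 ∨ p2)) ∨ ◇(p3 ∧ ¬p1)), w0
2. ¬(□(¬p1 ∨ p2) → □□(¬p1 ∨ p2)), w0
3. ¬◇(p3 ∧ ¬p1), w0
4. □(¬p1 ∨ p2), w0
5. ¬□□(¬p1 ∨ p2), w0
6. ¬(p3 ∧ ¬p1), w0
7. ¬p1 ∨ p2, w0
8. p1, w0
9. p2, w0
10. ¬□(¬p1 ∨ p2), w1
11. ¬(p3 ∧ ¬p1), w1
12. ¬p1 ∨ p2, w1
13. p1, w1
14. p2, w1
15. ¬(¬p1 ∨ p2), w2
16. p1, w2
17. ¬p2, w2
18. ¬(p3 ∧ ¬p1), w2
19. ¬p1 ∨ p2, w2
20. p2, w2
Accessibility: w0Rw0, w0Rw1, w0Rw2, w1Rw1, w1Rw2, w2Rw2
Branch closes: p2 and ¬p2 both at w2.
Every branch closes (one shown): valid in S4, hence also in S5 (every theorem of S4 is a theorem of S5).

S4, S5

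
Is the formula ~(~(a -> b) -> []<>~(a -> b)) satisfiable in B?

Unsatisfiable (every branch closes)

1. ~(~(a -> b) -> []<>~(a -> b)), 0
2. ~(a -> b), 0   [~->-rule on 1]
3. ~[]<>~(a -> b), 0   [~->-rule on 1]
4. a, 0   [~->-rule on 2]
5. ~b, 0   [~->-rule on 2]
6. ~<>~(a -> b), 1   [~[]-rule on 3: fresh world 1, 0R1]
7. a -> b, 0   [~<>-rule on 6 via 1R0]
8. a -> b, 1   [~<>-rule on 6 via 1R1]
9. b, 0   [->-rule on 7 (branches; this branch)]
Accessibility: 0R0, 0R1, 1R0, 1R1
Branch closes: b and ~b both at 0.
(One branch shown.) All branches close.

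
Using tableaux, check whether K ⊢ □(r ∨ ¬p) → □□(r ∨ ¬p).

Tableau for the negation ¬(□(r ∨ ¬p) → □□(r ∨ ¬p)):
1. ¬(□(r ∨ ¬p) → □□(r ∨ ¬p)), w0
2. □(r ∨ ¬p), w0   [¬→-rule on 1]
3. ¬□□(r ∨ ¬p), w0   [¬→-rule on 1]
4. ¬□(r ∨ ¬p), w1   [¬□-rule on 3: fresh world w1, w0Rw1]
5. r ∨ ¬p, w1   [□-rule on 2 via w0Rw1]
6. ¬p, w1   [∨-rule on 5 (branches; this branch)]
7. ¬(r ∨ ¬p), w2   [¬□-rule on 4: fresh world w2, w1Rw2]
8. ¬r, w2   [¬∨-rule on 7]
9. p, w2   [¬∨-rule on 7]
Accessibility: w0Rw1, w1Rw2
The negation has an open branch (countermodel exists).

Invalid (countermodel exists)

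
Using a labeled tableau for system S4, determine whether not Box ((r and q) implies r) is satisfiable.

Unsatisfiable (every branch closes)

1. not Box ((r and q) implies r), 0
2. not ((r and q) implies r), 1
3. r and q, 1
4. not r, 1
5. r, 1
6. q, 1
Accessibility: 0R0, 0R1, 1R1
Branch closes: r and not r both at 1.
All branches of the tableau close; one closing branch shown above.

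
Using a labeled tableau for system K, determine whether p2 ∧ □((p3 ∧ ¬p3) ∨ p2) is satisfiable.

1. p2 ∧ □((p3 ∧ ¬p3) ∨ p2), u
2. p2, u   [∧-rule on 1]
3. □((p3 ∧ ¬p3) ∨ p2), u   [∧-rule on 1]

Satisfiable (open branch found)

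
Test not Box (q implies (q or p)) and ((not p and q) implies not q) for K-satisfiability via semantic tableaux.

1. not Box (q implies (q or p)) and ((not p and q) implies not q), 0
2. not Box (q implies (q or p)), 0   [and-rule on 1]
3. (not p and q) implies not q, 0   [and-rule on 1]
4. not (not p and q), 0   [implies-rule on 3 (branches; this branch)]
5. not q, 0   [neg-and-rule on 4 (branches; this branch)]
6. not (q implies (q or p)), 1   [neg-Box-rule on 2: fresh world 1, 0R1]
7. q, 1   [neg-implies-rule on 6]
8. not (q or p), 1   [neg-implies-rule on 6]
9. not q, 1   [neg-or-rule on 8]
10. not p, 1   [neg-or-rule on 8]
Accessibility: 0R1
Branch closes: q and not q both at 1.
All branches of the tableau close; one closing branch shown above.

Unsatisfiable (every branch closes)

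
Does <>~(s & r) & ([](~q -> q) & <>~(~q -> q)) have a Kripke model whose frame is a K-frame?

1. <>~(s & r) & ([](~q -> q) & <>~(~q -> q)), 0
2. <>~(s & r), 0
3. [](~q -> q) & <>~(~q -> q), 0
4. [](~q -> q), 0
5. <>~(~q -> q), 0
6. ~(s & r), 1
7. ~q -> q, 1
8. ~r, 1
9. q, 1
10. ~(~q -> q), 2
11. ~q, 2
12. ~q -> q, 2
13. q, 2
Accessibility: 0R1, 0R2
Branch closes: q and ~q both at 2.
All branches of the tableau close; one closing branch shown above.

Unsatisfiable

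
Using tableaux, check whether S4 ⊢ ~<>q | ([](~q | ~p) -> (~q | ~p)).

Tableau for the negation ~(~<>q | ([](~q | ~p) -> (~q | ~p))):
1. ~(~<>q | ([](~q | ~p) -> (~q | ~p))), 0
2. <>q, 0   [~|-rule on 1]
3. ~([](~q | ~p) -> (~q | ~p)), 0   [~|-rule on 1]
4. [](~q | ~p), 0   [~->-rule on 3]
5. ~(~q | ~p), 0   [~->-rule on 3]
6. q, 0   [~|-rule on 5]
7. p, 0   [~|-rule on 5]
8. ~q | ~p, 0   [[]-rule on 4 via 0R0]
9. ~p, 0   [|-rule on 8 (branches; this branch)]
Accessibility: 0R0
Branch closes: p and ~p both at 0.
Every branch of the negation's tableau closes; the branch above is one of them.

Yes, valid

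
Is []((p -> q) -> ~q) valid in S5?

Tableau for the negation ~[]((p -> q) -> ~q):
1. ~[]((p -> q) -> ~q), 0
2. ~((p -> q) -> ~q), 1
3. p -> q, 1
4. q, 1
Accessibility: 0R0, 0R1, 1R0, 1R1
The negation has an open branch (countermodel exists).

Not valid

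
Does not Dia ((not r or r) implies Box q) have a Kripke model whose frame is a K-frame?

Yes, satisfiable

1. not Dia ((not r or r) implies Box q), w0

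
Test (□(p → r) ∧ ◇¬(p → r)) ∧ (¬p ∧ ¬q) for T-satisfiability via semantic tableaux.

1. (□(p → r) ∧ ◇¬(p → r)) ∧ (¬p ∧ ¬q), 0
2. □(p → r) ∧ ◇¬(p → r), 0
3. ¬p ∧ ¬q, 0
4. □(p → r), 0
5. ◇¬(p → r), 0
6. ¬p, 0
7. ¬q, 0
8. p → r, 0
9. r, 0
10. ¬(p → r), 1
11. p, 1
12. ¬r, 1
13. p → r, 1
14. r, 1
Accessibility: 0R0, 0R1, 1R1
Branch closes: r and ¬r both at 1.
Every branch closes; the branch above is one of them.

Unsatisfiable (every branch closes)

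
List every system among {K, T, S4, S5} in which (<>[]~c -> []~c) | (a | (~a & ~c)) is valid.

S5

S5-tableau for the negation ~((<>[]~c -> []~c) | (a | (~a & ~c))):
1. ~((<>[]~c -> []~c) | (a | (~a & ~c))), u
2. ~(<>[]~c -> []~c), u
3. ~(a | (~a & ~c)), u
4. <>[]~c, u
5. ~[]~c, u
6. ~a, u
7. ~(~a & ~c), u
8. c, u
9. []~c, v
10. ~c, u
Accessibility: uRu, uRv, vRu, vRv
Branch closes: c and ~c both at u.
Every branch closes (one shown): valid in S5.
S4-tableau for the negation ~((<>[]~c -> []~c) | (a | (~a & ~c))):
1. ~((<>[]~c -> []~c) | (a | (~a & ~c))), u
2. ~(<>[]~c -> []~c), u
3. ~(a | (~a & ~c)), u
4. <>[]~c, u
5. ~[]~c, u
6. ~a, u
7. ~(~a & ~c), u
8. c, u
9. []~c, v
10. ~c, v
11. c, w
Accessibility: uRu, uRv, uRw, vRv, wRw
Complete open branch: countermodel on an S4-frame, so not valid in S4, nor in K, T (the same frame is also a K-frame and a T-frame).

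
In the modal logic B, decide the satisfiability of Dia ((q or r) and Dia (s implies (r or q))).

Satisfiable (open branch found)

1. Dia ((q or r) and Dia (s implies (r or q))), w0
2. (q or r) and Dia (s implies (r or q)), w1
3. q or r, w1
4. Dia (s implies (r or q)), w1
5. r, w1
6. s implies (r or q), w2
7. r or q, w2
8. q, w2
Accessibility: w0Rw0, w0Rw1, w1Rw0, w1Rw1, w1Rw2, w2Rw1, w2Rw2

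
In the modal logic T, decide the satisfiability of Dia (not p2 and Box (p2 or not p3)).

1. Dia (not p2 and Box (p2 or not p3)), 0
2. not p2 and Box (p2 or not p3), 1
3. not p2, 1
4. Box (p2 or not p3), 1
5. p2 or not p3, 1
6. not p3, 1
Accessibility: 0R0, 0R1, 1R1

Yes, satisfiable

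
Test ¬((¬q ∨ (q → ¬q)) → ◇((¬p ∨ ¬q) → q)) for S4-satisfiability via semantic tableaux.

1. ¬((¬q ∨ (q → ¬q)) → ◇((¬p ∨ ¬q) → q)), w0
2. ¬q ∨ (q → ¬q), w0
3. ¬◇((¬p ∨ ¬q) → q), w0
4. ¬((¬p ∨ ¬q) → q), w0
5. ¬p ∨ ¬q, w0
6. ¬q, w0
7. q → ¬q, w0
Accessibility: w0Rw0

Yes, satisfiable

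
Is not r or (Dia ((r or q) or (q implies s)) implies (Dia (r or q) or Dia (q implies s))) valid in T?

Tableau for the negation not (not r or (Dia ((r or q) or (q implies s)) implies (Dia (r or q) or Dia (q implies s)))):
1. not (not r or (Dia ((r or q) or (q implies s)) implies (Dia (r or q) or Dia (q implies s)))), w0
2. r, w0   [neg-or-rule on 1]
3. not (Dia ((r or q) or (q implies s)) implies (Dia (r or q) or Dia (q implies s))), w0   [neg-or-rule on 1]
4. Dia ((r or q) or (q implies s)), w0   [neg-implies-rule on 3]
5. not (Dia (r or q) or Dia (q implies s)), w0   [neg-implies-rule on 3]
6. not Dia (r or q), w0   [neg-or-rule on 5]
7. not Dia (q implies s), w0   [neg-or-rule on 5]
8. not (r or q), w0   [neg-Dia-rule on 6 via w0Rw0]
9. not r, w0   [neg-or-rule on 8]
10. not q, w0   [neg-or-rule on 8]
Accessibility: w0Rw0
Branch closes: r and not r both at w0.
All branches of the negation close; one closing branch shown above.

Yes, valid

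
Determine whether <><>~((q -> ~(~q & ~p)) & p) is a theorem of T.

No, not valid

Tableau for the negation ~<><>~((q -> ~(~q & ~p)) & p):
1. ~<><>~((q -> ~(~q & ~p)) & p), u
2. ~<>~((q -> ~(~q & ~p)) & p), u
3. (q -> ~(~q & ~p)) & p, u
4. q -> ~(~q & ~p), u
5. p, u
6. ~(~q & ~p), u
Accessibility: uRu
The negation has an open branch (countermodel exists).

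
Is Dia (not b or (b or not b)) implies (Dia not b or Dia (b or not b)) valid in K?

Tableau for the negation not (Dia (not b or (b or not b)) implies (Dia not b or Dia (b or not b))):
1. not (Dia (not b or (b or not b)) implies (Dia not b or Dia (b or not b))), 0
2. Dia (not b or (b or not b)), 0   [neg-implies-rule on 1]
3. not (Dia not b or Dia (b or not b)), 0   [neg-implies-rule on 1]
4. not Dia not b, 0   [neg-or-rule on 3]
5. not Dia (b or not b), 0   [neg-or-rule on 3]
6. not b or (b or not b), 1   [Dia-rule on 2: fresh world 1, 0R1]
7. b, 1   [neg-Dia-rule on 4 via 0R1]
8. not (b or not b), 1   [neg-Dia-rule on 5 via 0R1]
9. not b, 1   [neg-or-rule on 8]
Accessibility: 0R1
Branch closes: b and not b both at 1.
Every branch of the negation's tableau closes; the branch above is one of them.

Valid in K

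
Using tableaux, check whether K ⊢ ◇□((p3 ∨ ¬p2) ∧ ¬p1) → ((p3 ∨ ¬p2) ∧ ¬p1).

Tableau for the negation ¬(◇□((p3 ∨ ¬p2) ∧ ¬p1) → ((p3 ∨ ¬p2) ∧ ¬p1)):
1. ¬(◇□((p3 ∨ ¬p2) ∧ ¬p1) → ((p3 ∨ ¬p2) ∧ ¬p1)), w0
2. ◇□((p3 ∨ ¬p2) ∧ ¬p1), w0   [¬→-rule on 1]
3. ¬((p3 ∨ ¬p2) ∧ ¬p1), w0   [¬→-rule on 1]
4. p1, w0   [¬∧-rule on 3 (branches; this branch)]
5. □((p3 ∨ ¬p2) ∧ ¬p1), w1   [◇-rule on 2: fresh world w1, w0Rw1]
Accessibility: w0Rw1
The negation has an open branch (countermodel exists).

Not valid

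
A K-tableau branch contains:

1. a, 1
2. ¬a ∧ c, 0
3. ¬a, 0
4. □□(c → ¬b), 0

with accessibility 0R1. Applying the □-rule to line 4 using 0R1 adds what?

□(c → ¬b), 1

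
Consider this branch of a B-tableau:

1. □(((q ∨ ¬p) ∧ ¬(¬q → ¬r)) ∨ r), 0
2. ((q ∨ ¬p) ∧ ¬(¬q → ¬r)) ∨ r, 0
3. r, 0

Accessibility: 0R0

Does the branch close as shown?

There is no literal clash: for every atom and world, at most one sign appears.

Not closed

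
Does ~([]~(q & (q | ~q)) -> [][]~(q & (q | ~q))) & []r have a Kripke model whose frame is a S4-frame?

1. ~([]~(q & (q | ~q)) -> [][]~(q & (q | ~q))) & []r, 0
2. ~([]~(q & (q | ~q)) -> [][]~(q & (q | ~q))), 0
3. []r, 0
4. []~(q & (q | ~q)), 0
5. ~[][]~(q & (q | ~q)), 0
6. r, 0
7. ~(q & (q | ~q)), 0
8. ~q, 0
9. ~[]~(q & (q | ~q)), 1
10. r, 1
11. ~(q & (q | ~q)), 1
12. ~q, 1
13. q & (q | ~q), 2
14. q, 2
15. q | ~q, 2
16. r, 2
17. ~(q & (q | ~q)), 2
18. ~(q | ~q), 2
19. ~q, 2
Accessibility: 0R0, 0R1, 0R2, 1R1, 1R2, 2R2
Branch closes: q and ~q both at 2.
Every branch closes; the branch above is one of them.

Unsatisfiable (every branch closes)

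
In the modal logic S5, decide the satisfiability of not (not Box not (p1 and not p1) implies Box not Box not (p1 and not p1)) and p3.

1. not (not Box not (p1 and not p1) implies Box not Box not (p1 and not p1)) and p3, u
2. not (not Box not (p1 and not p1) implies Box not Box not (p1 and not p1)), u
3. p3, u
4. not Box not (p1 and not p1), u
5. not Box not Box not (p1 and not p1), u
6. p1 and not p1, v
7. p1, v
8. not p1, v
Accessibility: uRu, uRv, vRu, vRv
Branch closes: p1 and not p1 both at v.
All branches of the tableau close; one closing branch shown above.

Unsatisfiable (every branch closes)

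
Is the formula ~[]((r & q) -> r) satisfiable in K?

Unsatisfiable

1. ~[]((r & q) -> r), u
2. ~((r & q) -> r), v   [~[]-rule on 1: fresh world v, uRv]
3. r & q, v   [~->-rule on 2]
4. ~r, v   [~->-rule on 2]
5. r, v   [&-rule on 3]
6. q, v   [&-rule on 3]
Accessibility: uRv
Branch closes: r and ~r both at v.
(One branch shown.) All branches close.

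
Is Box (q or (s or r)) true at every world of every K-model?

Tableau for the negation not Box (q or (s or r)):
1. not Box (q or (s or r)), w0
2. not (q or (s or r)), w1
3. not q, w1
4. not (s or r), w1
5. not s, w1
6. not r, w1
Accessibility: w0Rw1
The negation has an open branch (countermodel exists).

Invalid (countermodel exists)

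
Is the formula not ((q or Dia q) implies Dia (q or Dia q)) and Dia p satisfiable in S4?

Unsatisfiable

1. not ((q or Dia q) implies Dia (q or Dia q)) and Dia p, 0
2. not ((q or Dia q) implies Dia (q or Dia q)), 0
3. Dia p, 0
4. q or Dia q, 0
5. not Dia (q or Dia q), 0
6. not (q or Dia q), 0
7. not q, 0
8. not Dia q, 0
9. Dia q, 0
10. p, 1
11. not (q or Dia q), 1
12. not q, 1
13. not Dia q, 1
14. q, 2
15. not (q or Dia q), 2
16. not q, 2
17. not Dia q, 2
Accessibility: 0R0, 0R1, 0R2, 1R1, 2R2
Branch closes: q and not q both at 2.
(One branch shown.) All branches close.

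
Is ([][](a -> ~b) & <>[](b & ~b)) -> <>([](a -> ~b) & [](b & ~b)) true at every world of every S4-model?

Tableau for the negation ~(([][](a -> ~b) & <>[](b & ~b)) -> <>([](a -> ~b) & [](b & ~b))):
1. ~(([][](a -> ~b) & <>[](b & ~b)) -> <>([](a -> ~b) & [](b & ~b))), 0
2. [][](a -> ~b) & <>[](b & ~b), 0
3. ~<>([](a -> ~b) & [](b & ~b)), 0
4. [][](a -> ~b), 0
5. <>[](b & ~b), 0
6. ~([](a -> ~b) & [](b & ~b)), 0
7. [](a -> ~b), 0
8. a -> ~b, 0
9. ~[](b & ~b), 0
10. ~b, 0
11. [](b & ~b), 1
12. ~([](a -> ~b) & [](b & ~b)), 1
13. [](a -> ~b), 1
14. a -> ~b, 1
15. b & ~b, 1
16. b, 1
17. ~b, 1
Accessibility: 0R0, 0R1, 1R1
Branch closes: b and ~b both at 1.
Every branch of the negation's tableau closes; the branch above is one of them.

Yes, valid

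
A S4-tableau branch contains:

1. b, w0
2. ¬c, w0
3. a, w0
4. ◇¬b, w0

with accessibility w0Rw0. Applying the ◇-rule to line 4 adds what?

a fresh world w1 with w0Rw1, and ¬b at w1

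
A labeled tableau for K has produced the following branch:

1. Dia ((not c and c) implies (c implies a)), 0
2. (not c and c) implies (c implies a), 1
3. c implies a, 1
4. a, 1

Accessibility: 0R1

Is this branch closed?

There is no literal clash: for every atom and world, at most one sign appears.

Not closed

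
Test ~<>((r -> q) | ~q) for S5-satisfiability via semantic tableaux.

1. ~<>((r -> q) | ~q), u
2. ~((r -> q) | ~q), u
3. ~(r -> q), u
4. q, u
5. r, u
6. ~q, u
Accessibility: uRu
Branch closes: q and ~q both at u.
Every branch closes; the branch above is one of them.

Unsatisfiable (every branch closes)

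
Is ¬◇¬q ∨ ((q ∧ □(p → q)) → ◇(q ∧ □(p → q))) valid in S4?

Tableau for the negation ¬(¬◇¬q ∨ ((q ∧ □(p → q)) → ◇(q ∧ □(p → q)))):
1. ¬(¬◇¬q ∨ ((q ∧ □(p → q)) → ◇(q ∧ □(p → q)))), w0
2. ◇¬q, w0
3. ¬((q ∧ □(p → q)) → ◇(q ∧ □(p → q))), w0
4. q ∧ □(p → q), w0
5. ¬◇(q ∧ □(p → q)), w0
6. q, w0
7. □(p → q), w0
8. ¬(q ∧ □(p → q)), w0
9. p → q, w0
10. ¬□(p → q), w0
11. ¬q, w1
12. ¬(q ∧ □(p → q)), w1
13. p → q, w1
14. ¬□(p → q), w1
15. ¬p, w1
16. ¬(p → q), w2
17. p, w2
18. ¬q, w2
19. ¬(q ∧ □(p → q)), w2
20. p → q, w2
21. ¬□(p → q), w2
22. q, w2
Accessibility: w0Rw0, w0Rw1, w0Rw2, w1Rw1, w2Rw2
Branch closes: q and ¬q both at w2.
Every branch of the negation's tableau closes; the branch above is one of them.

Valid in S4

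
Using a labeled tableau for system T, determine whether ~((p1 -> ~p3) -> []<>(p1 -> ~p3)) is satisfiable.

1. ~((p1 -> ~p3) -> []<>(p1 -> ~p3)), u
2. p1 -> ~p3, u
3. ~[]<>(p1 -> ~p3), u
4. ~p3, u
5. ~<>(p1 -> ~p3), v
6. ~(p1 -> ~p3), v
7. p1, v
8. p3, v
Accessibility: uRu, uRv, vRv

Yes, satisfiable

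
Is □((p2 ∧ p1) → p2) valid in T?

Tableau for the negation ¬□((p2 ∧ p1) → p2):
1. ¬□((p2 ∧ p1) → p2), u
2. ¬((p2 ∧ p1) → p2), v
3. p2 ∧ p1, v
4. ¬p2, v
5. p2, v
6. p1, v
Accessibility: uRu, uRv, vRv
Branch closes: p2 and ¬p2 both at v.
All branches of the negation close; one closing branch shown above.

Valid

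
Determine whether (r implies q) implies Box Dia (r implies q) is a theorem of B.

Valid

Tableau for the negation not ((r implies q) implies Box Dia (r implies q)):
1. not ((r implies q) implies Box Dia (r implies q)), u
2. r implies q, u   [neg-implies-rule on 1]
3. not Box Dia (r implies q), u   [neg-implies-rule on 1]
4. q, u   [implies-rule on 2 (branches; this branch)]
5. not Dia (r implies q), v   [neg-Box-rule on 3: fresh world v, uRv]
6. not (r implies q), u   [neg-Dia-rule on 5 via vRu]
7. r, u   [neg-implies-rule on 6]
8. not q, u   [neg-implies-rule on 6]
Accessibility: uRu, uRv, vRu, vRv
Branch closes: q and not q both at u.
Every branch of the negation's tableau closes; the branch above is one of them.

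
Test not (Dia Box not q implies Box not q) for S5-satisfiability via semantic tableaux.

Unsatisfiable (every branch closes)

1. not (Dia Box not q implies Box not q), u
2. Dia Box not q, u   [neg-implies-rule on 1]
3. not Box not q, u   [neg-implies-rule on 1]
4. Box not q, v   [Dia-rule on 2: fresh world v, uRv]
5. not q, u   [Box-rule on 4 via vRu]
6. not q, v   [Box-rule on 4 via vRv]
7. q, w   [neg-Box-rule on 3: fresh world w, uRw]
8. not q, w   [Box-rule on 4 via vRw]
Accessibility: uRu, uRv, uRw, vRu, vRv, vRw, wRu, wRv, wRw
Branch closes: q and not q both at w.
(One branch shown.) All branches close.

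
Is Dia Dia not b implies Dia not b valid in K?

Tableau for the negation not (Dia Dia not b implies Dia not b):
1. not (Dia Dia not b implies Dia not b), 0
2. Dia Dia not b, 0
3. not Dia not b, 0
4. Dia not b, 1
5. b, 1
6. not b, 2
Accessibility: 0R1, 1R2
The negation has an open branch (countermodel exists).

Not valid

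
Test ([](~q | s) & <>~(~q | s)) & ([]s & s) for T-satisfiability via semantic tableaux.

1. ([](~q | s) & <>~(~q | s)) & ([]s & s), u
2. [](~q | s) & <>~(~q | s), u
3. []s & s, u
4. [](~q | s), u
5. <>~(~q | s), u
6. []s, u
7. s, u
8. ~q | s, u
9. ~(~q | s), v
10. q, v
11. ~s, v
12. ~q | s, v
13. s, v
Accessibility: uRu, uRv, vRv
Branch closes: s and ~s both at v.
All branches of the tableau close; one closing branch shown above.

Unsatisfiable (every branch closes)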